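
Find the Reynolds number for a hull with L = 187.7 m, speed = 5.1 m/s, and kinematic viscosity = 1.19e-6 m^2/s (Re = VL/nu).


Formula: Re = V * L / nu
Step 1 — V * L = 5.1 * 187.7 = 957.27 m^2/s
Step 2 — Re = 957.27 / 1.19e-6 = 8.04e+08

8.04e+08


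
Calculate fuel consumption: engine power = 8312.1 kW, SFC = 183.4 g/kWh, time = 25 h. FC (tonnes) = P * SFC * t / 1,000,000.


Formula: FC (tonnes) = P * SFC * t / 1,000,000
Step 1 — P * SFC * t = 8312.1 * 183.4 * 25 = 38110978.5 g
Step 2 — FC (tonnes) = 38110978.5 / 1,000,000 ≈ 38.111 tonnes (5 s.f.)

38.111 tonnes


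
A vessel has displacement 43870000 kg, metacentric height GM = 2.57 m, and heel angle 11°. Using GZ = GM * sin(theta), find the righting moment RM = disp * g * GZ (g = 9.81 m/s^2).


Formula: GZ = GM * sin(theta); RM = disp * g * GZ
Step 1 — GZ = 2.57 * sin(11°) = 2.57 * 0.190809 = 0.490379 m
Step 2 — RM = 43870000 * 9.81 * 0.490379 ≈ 211040000 N·m (5 s.f.)

211040000 N·m


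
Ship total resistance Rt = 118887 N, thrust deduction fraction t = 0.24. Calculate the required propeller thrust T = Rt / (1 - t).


Formula: T = Rt / (1 - t)
Step 1 — (1 - t) = 1 - 0.24 = 0.76
Step 2 — T = 118887 / 0.76 ≈ 156430 N (5 s.f.)

156430 N


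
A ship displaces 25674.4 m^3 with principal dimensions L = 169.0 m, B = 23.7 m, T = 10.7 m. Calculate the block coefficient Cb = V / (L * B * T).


Formula: Cb = V / (L * B * T)
Step 1 — L * B * T = 169.0 * 23.7 * 10.7 = 42856.71 m^3
Step 2 — Cb = 25674.4 / 42856.71 ≈ 0.59908 (5 s.f.)

0.59908


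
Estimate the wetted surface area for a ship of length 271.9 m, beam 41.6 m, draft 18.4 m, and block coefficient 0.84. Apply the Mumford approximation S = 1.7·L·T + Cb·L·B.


Formula: S = 1.7*L*T + V/T with V = Cb*L*B*T, i.e. S = L * (1.7*T + Cb*B)
Step 1 — 1.7*T = 1.7 * 18.4 = 31.28 m
Step 2 — Cb*B = 0.84 * 41.6 = 34.944 m
Step 3 — 1.7*T + Cb*B = 31.28 + 34.944 = 66.224 m
Step 4 — S = 271.9 * 66.224 ≈ 18006 m^2 (5 s.f.)

18006 m^2


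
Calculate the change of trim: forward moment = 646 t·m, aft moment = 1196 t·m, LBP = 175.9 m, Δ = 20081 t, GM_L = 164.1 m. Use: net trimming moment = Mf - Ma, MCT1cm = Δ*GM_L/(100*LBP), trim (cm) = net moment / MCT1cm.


Formula: net trimming moment = Mf - Ma; MCT1cm = Δ*GM_L/(100*LBP); trim = net moment / MCT1cm
Step 1 — net trimming moment = 646 - 1196 = -550 t·m
Step 2 — MCT1cm = 20081 * 164.1 / (100 * 175.9) = 187.3389 t·m/cm
Step 3 — trim = -550 / 187.3389 ≈ -2.9359 cm (5 s.f.)

-2.9359 cm


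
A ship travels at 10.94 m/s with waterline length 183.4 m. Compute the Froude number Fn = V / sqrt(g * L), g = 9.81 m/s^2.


Formula: Fn = V / sqrt(g * L)
Step 1 — g * L = 9.81 * 183.4 = 1799.154
Step 2 — sqrt(g * L) = sqrt(1799.154) = 42.416435
Step 3 — Fn = 10.94 / 42.416435 ≈ 0.25792 (5 s.f.)

0.25792


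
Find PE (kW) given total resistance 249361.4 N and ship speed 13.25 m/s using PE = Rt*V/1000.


Formula: PE = Rt * V / 1000 (kW)
Step 1 — PE (W) = 249361.4 * 13.25 = 3304038.55 W
Step 2 — PE (kW) = 3304038.55 / 1000 ≈ 3304.0 kW (5 s.f.)

3304.0 kW


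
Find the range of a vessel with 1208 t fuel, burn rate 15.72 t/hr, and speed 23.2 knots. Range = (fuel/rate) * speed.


Formula: endurance = fuel / rate; range = endurance * speed
Step 1 — endurance = 1208 / 15.72 = 76.8448 hours
Step 2 — range = 76.8448 * 23.2 ≈ 1782.8 nautical miles (5 s.f.)

1782.8 NM


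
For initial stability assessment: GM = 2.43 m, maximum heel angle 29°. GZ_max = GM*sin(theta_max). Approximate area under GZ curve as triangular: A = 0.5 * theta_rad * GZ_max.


Formula: GZ_max = GM * sin(theta); Area = 0.5 * theta_rad * GZ_max
Step 1 — GZ_max = 2.43 * sin(29°) = 2.43 * 0.48481 = 1.178088 m
Step 2 — theta_rad = 29 * pi/180 = 0.506145 rad
Step 3 — Area = 0.5 * 0.506145 * 1.178088 ≈ 0.29814 m·rad (5 s.f.)

0.29814 m·rad


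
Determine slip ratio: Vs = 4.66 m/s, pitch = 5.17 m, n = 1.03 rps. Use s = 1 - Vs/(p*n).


Formula: s = 1 - Vs / (p * n)
Step 1 — p * n = 5.17 * 1.03 = 5.3251
Step 2 — Vs / (p*n) = 4.66 / 5.3251 = 0.875101 (6 d.p.)
Step 3 — s = 1 - 0.875101 = 0.124899

0.124899


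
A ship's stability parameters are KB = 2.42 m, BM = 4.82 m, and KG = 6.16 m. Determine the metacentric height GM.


Formula: GM = KB + BM - KG
Step 1 — KM = KB + BM = 2.42 + 4.82 = 7.24 m
Step 2 — GM = KM - KG = 7.24 - 6.16 = 1.08 m

1.08 m


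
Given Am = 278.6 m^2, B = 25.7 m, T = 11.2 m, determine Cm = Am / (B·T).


Formula: Cm = Am / (B * T)
Step 1 — B * T = 25.7 * 11.2 = 287.84 m^2
Step 2 — Cm = 278.6 / 287.84 ≈ 0.96790 (5 s.f.)

0.96790


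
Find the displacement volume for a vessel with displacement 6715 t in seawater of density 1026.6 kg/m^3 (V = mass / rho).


Formula: V = mass / rho
Step 1 — convert tonnes to kg: 6715 t * 1000 = 6715000 kg
Step 2 — V = 6715000 / 1026.6 ≈ 6541.0 m^3 (5 s.f.)

6541.0 m^3


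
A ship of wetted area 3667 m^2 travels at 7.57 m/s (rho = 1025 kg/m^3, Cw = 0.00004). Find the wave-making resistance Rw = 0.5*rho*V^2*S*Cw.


Formula: Rw = 0.5 * rho * V^2 * S * Cw
Step 1 — V^2 = 7.57^2 = 57.3049
Step 2 — 0.5 * rho * V^2 = 0.5 * 1025 * 57.3049 = 29368.76125
Step 3 — Rw = 29368.76125 * 3667 * 0.00004 ≈ 4307.8 N (5 s.f.)

4307.8 N


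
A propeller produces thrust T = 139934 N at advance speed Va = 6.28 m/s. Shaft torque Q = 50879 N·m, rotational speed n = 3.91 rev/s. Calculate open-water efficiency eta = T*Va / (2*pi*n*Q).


Formula: eta = T * Va / (2 * pi * n * Q)
Step 1 — numerator = T * Va = 139934 * 6.28 = 878785.52
Step 2 — 2 * pi * n = 2 * pi * 3.91 = 24.567255
Step 3 — denominator = 24.567255 * 50879 = 1249957.37
Step 4 — eta = 878785.52 / 1249957.37 ≈ 0.70305 (5 s.f.)

0.70305


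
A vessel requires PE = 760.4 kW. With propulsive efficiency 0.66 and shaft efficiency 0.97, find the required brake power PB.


Formula: PB = PE / (eta_D * eta_S)
Step 1 — combined efficiency = eta_D * eta_S = 0.66 * 0.97 = 0.6402
Step 2 — PB = 760.4 / 0.6402 ≈ 1187.8 kW (5 s.f.)

1187.8 kW


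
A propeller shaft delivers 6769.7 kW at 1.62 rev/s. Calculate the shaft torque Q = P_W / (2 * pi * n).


Formula: Q = P_W / (2 * pi * n)
Step 1 — P_W = 6769.7 kW * 1000 = 6769700.0 W
Step 2 — 2 * pi * n = 2 * pi * 1.62 = 10.17876
Step 3 — Q = 6769700.0 / 10.17876 ≈ 665080 N·m (5 s.f.)

665080 N·m


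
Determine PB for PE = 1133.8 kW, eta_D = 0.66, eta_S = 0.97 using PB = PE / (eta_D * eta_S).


Formula: PB = PE / (eta_D * eta_S)
Step 1 — combined efficiency = eta_D * eta_S = 0.66 * 0.97 = 0.6402
Step 2 — PB = 1133.8 / 0.6402 ≈ 1771.0 kW (5 s.f.)

1771.0 kW


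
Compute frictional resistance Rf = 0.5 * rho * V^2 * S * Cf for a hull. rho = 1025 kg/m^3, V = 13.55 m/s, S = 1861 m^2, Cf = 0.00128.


Formula: Rf = 0.5 * rho * V^2 * S * Cf
Step 1 — V^2 = 13.55^2 = 183.6025
Step 2 — 0.5 * rho * V^2 = 0.5 * 1025 * 183.6025 = 94096.28125
Step 3 — Rf = 94096.28125 * 1861 * 0.00128 ≈ 224140 N (5 s.f.)

224140 N


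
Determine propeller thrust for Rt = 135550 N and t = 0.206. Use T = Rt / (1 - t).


Formula: T = Rt / (1 - t)
Step 1 — (1 - t) = 1 - 0.206 = 0.794
Step 2 — T = 135550 / 0.794 ≈ 170720 N (5 s.f.)

170720 N


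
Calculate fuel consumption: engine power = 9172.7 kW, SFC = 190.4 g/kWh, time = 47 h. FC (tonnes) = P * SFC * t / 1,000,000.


Formula: FC (tonnes) = P * SFC * t / 1,000,000
Step 1 — P * SFC * t = 9172.7 * 190.4 * 47 = 82084657.76 g
Step 2 — FC (tonnes) = 82084657.76 / 1,000,000 ≈ 82.085 tonnes (5 s.f.)

82.085 tonnes


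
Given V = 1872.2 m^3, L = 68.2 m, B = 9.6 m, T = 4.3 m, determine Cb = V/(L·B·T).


Formula: Cb = V / (L * B * T)
Step 1 — L * B * T = 68.2 * 9.6 * 4.3 = 2815.296 m^3
Step 2 — Cb = 1872.2 / 2815.296 ≈ 0.66501 (5 s.f.)

0.66501


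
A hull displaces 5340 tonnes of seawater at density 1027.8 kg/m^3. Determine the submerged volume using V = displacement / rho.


Formula: V = mass / rho
Step 1 — convert tonnes to kg: 5340 t * 1000 = 5340000 kg
Step 2 — V = 5340000 / 1027.8 ≈ 5195.6 m^3 (5 s.f.)

5195.6 m^3


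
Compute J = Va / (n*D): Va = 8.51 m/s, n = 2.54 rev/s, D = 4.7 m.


Formula: J = Va / (n * D)
Step 1 — n * D = 2.54 * 4.7 = 11.938
Step 2 — J = 8.51 / 11.938 ≈ 0.71285 (5 s.f.)

0.71285


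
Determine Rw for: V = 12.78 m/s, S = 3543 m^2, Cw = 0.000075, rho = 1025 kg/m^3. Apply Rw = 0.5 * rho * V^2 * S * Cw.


Formula: Rw = 0.5 * rho * V^2 * S * Cw
Step 1 — V^2 = 12.78^2 = 163.3284
Step 2 — 0.5 * rho * V^2 = 0.5 * 1025 * 163.3284 = 83705.805
Step 3 — Rw = 83705.805 * 3543 * 0.000075 ≈ 22243 N (5 s.f.)

22243 N


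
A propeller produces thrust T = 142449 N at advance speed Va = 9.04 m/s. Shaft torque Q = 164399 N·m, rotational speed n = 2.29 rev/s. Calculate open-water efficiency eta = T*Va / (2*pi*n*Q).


Formula: eta = T * Va / (2 * pi * n * Q)
Step 1 — numerator = T * Va = 142449 * 9.04 = 1287738.96
Step 2 — 2 * pi * n = 2 * pi * 2.29 = 14.388494
Step 3 — denominator = 14.388494 * 164399 = 2365454.03
Step 4 — eta = 1287738.96 / 2365454.03 ≈ 0.54439 (5 s.f.)

0.54439


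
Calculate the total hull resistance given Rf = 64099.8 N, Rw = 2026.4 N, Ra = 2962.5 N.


Formula: Rt = Rf + Rw + Ra
Substituting: Rt = 64099.8 + 2026.4 + 2962.5
Result: Rt = 69088.7 N

69088.7 N


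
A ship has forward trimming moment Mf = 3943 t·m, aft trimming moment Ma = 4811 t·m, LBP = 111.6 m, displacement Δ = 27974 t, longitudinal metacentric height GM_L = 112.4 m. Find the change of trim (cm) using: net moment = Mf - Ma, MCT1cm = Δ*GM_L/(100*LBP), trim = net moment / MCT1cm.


Formula: net trimming moment = Mf - Ma; MCT1cm = Δ*GM_L/(100*LBP); trim = net moment / MCT1cm
Step 1 — net trimming moment = 3943 - 4811 = -868 t·m
Step 2 — MCT1cm = 27974 * 112.4 / (100 * 111.6) = 281.7453 t·m/cm
Step 3 — trim = -868 / 281.7453 ≈ -3.0808 cm (5 s.f.)

-3.0808 cm


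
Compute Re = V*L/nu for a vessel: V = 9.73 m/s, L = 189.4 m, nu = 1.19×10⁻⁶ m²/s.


Formula: Re = V * L / nu
Step 1 — V * L = 9.73 * 189.4 = 1842.862 m^2/s
Step 2 — Re = 1842.862 / 1.19e-6 = 1.55e+09

1.55e+09


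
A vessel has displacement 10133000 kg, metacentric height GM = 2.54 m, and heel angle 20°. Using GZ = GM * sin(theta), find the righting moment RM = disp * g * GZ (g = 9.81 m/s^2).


Formula: GZ = GM * sin(theta); RM = disp * g * GZ
Step 1 — GZ = 2.54 * sin(20°) = 2.54 * 0.34202 = 0.868731 m
Step 2 — RM = 10133000 * 9.81 * 0.868731 ≈ 86356000 N·m (5 s.f.)

86356000 N·m


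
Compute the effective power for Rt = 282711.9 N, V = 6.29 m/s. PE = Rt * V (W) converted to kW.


Formula: PE = Rt * V / 1000 (kW)
Step 1 — PE (W) = 282711.9 * 6.29 = 1778257.851 W
Step 2 — PE (kW) = 1778257.851 / 1000 ≈ 1778.3 kW (5 s.f.)

1778.3 kW


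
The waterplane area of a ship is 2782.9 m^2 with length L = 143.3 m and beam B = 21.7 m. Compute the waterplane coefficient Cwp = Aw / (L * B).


Formula: Cwp = Aw / (L * B)
Step 1 — L * B = 143.3 * 21.7 = 3109.61 m^2
Step 2 — Cwp = 2782.9 / 3109.61 ≈ 0.89494 (5 s.f.)

0.89494


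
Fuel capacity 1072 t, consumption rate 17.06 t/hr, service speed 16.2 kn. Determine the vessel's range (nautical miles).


Formula: endurance = fuel / rate; range = endurance * speed
Step 1 — endurance = 1072 / 17.06 = 62.837 hours
Step 2 — range = 62.837 * 16.2 ≈ 1018.0 nautical miles (5 s.f.)

1018.0 NM


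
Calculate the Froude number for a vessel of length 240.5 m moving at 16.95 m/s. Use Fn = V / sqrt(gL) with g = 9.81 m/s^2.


Formula: Fn = V / sqrt(g * L)
Step 1 — g * L = 9.81 * 240.5 = 2359.305
Step 2 — sqrt(g * L) = sqrt(2359.305) = 48.572678
Step 3 — Fn = 16.95 / 48.572678 ≈ 0.34896 (5 s.f.)

0.34896


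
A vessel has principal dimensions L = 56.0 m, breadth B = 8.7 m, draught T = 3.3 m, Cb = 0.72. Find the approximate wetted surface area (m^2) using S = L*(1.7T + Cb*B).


Formula: S = 1.7*L*T + V/T with V = Cb*L*B*T, i.e. S = L * (1.7*T + Cb*B)
Step 1 — 1.7*T = 1.7 * 3.3 = 5.61 m
Step 2 — Cb*B = 0.72 * 8.7 = 6.264 m
Step 3 — 1.7*T + Cb*B = 5.61 + 6.264 = 11.874 m
Step 4 — S = 56.0 * 11.874 ≈ 664.94 m^2 (5 s.f.)

664.94 m^2


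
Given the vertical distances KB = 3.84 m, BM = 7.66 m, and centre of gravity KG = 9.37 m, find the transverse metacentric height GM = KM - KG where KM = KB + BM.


Formula: GM = KB + BM - KG
Step 1 — KM = KB + BM = 3.84 + 7.66 = 11.5 m
Step 2 — GM = KM - KG = 11.5 - 9.37 = 2.13 m

2.13 m


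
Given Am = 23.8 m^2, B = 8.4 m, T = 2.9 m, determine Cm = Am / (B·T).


Formula: Cm = Am / (B * T)
Step 1 — B * T = 8.4 * 2.9 = 24.36 m^2
Step 2 — Cm = 23.8 / 24.36 ≈ 0.97701 (5 s.f.)

0.97701


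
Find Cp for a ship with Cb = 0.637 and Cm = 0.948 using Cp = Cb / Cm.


Formula: Cp = Cb / Cm
Substituting: Cp = 0.637 / 0.948
Result: Cp ≈ 0.67194 (5 s.f.)

0.67194


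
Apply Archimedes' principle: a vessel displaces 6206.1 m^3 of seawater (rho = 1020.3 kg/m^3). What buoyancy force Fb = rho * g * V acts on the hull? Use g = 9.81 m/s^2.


Formula: Fb = rho * g * V
Substituting: Fb = 1020.3 * 9.81 * 6206.1
Intermediate: 1020.3 * 9.81 = 10009.143
Result: Fb = 10009.143 * 6206.1 ≈ 62118000 N (5 s.f.)

62118000 N


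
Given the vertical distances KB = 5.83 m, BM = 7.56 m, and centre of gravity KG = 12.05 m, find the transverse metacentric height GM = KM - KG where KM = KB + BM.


Formula: GM = KB + BM - KG
Step 1 — KM = KB + BM = 5.83 + 7.56 = 13.39 m
Step 2 — GM = KM - KG = 13.39 - 12.05 = 1.34 m

1.34 m


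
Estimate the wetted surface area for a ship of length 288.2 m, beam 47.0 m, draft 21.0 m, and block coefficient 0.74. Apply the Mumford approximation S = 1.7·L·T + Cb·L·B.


Formula: S = 1.7*L*T + V/T with V = Cb*L*B*T, i.e. S = L * (1.7*T + Cb*B)
Step 1 — 1.7*T = 1.7 * 21.0 = 35.7 m
Step 2 — Cb*B = 0.74 * 47.0 = 34.78 m
Step 3 — 1.7*T + Cb*B = 35.7 + 34.78 = 70.48 m
Step 4 — S = 288.2 * 70.48 ≈ 20312 m^2 (5 s.f.)

20312 m^2


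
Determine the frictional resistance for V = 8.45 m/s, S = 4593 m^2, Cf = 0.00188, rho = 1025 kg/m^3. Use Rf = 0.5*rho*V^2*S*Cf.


Formula: Rf = 0.5 * rho * V^2 * S * Cf
Step 1 — V^2 = 8.45^2 = 71.4025
Step 2 — 0.5 * rho * V^2 = 0.5 * 1025 * 71.4025 = 36593.78125
Step 3 — Rf = 36593.78125 * 4593 * 0.00188 ≈ 315980 N (5 s.f.)

315980 N


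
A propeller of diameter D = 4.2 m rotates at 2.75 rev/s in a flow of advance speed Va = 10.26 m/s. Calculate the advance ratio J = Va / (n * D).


Formula: J = Va / (n * D)
Step 1 — n * D = 2.75 * 4.2 = 11.55
Step 2 — J = 10.26 / 11.55 ≈ 0.88831 (5 s.f.)

0.88831


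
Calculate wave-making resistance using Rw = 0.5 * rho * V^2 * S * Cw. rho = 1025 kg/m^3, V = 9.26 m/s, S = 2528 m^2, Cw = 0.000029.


Formula: Rw = 0.5 * rho * V^2 * S * Cw
Step 1 — V^2 = 9.26^2 = 85.7476
Step 2 — 0.5 * rho * V^2 = 0.5 * 1025 * 85.7476 = 43945.645
Step 3 — Rw = 43945.645 * 2528 * 0.000029 ≈ 3221.7 N (5 s.f.)

3221.7 N


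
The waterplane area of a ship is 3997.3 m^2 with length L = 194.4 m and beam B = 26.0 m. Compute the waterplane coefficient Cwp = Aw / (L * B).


Formula: Cwp = Aw / (L * B)
Step 1 — L * B = 194.4 * 26.0 = 5054.4 m^2
Step 2 — Cwp = 3997.3 / 5054.4 ≈ 0.79086 (5 s.f.)

0.79086


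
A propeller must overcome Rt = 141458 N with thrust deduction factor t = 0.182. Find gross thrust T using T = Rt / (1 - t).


Formula: T = Rt / (1 - t)
Step 1 — (1 - t) = 1 - 0.182 = 0.818
Step 2 — T = 141458 / 0.818 ≈ 172930 N (5 s.f.)

172930 N


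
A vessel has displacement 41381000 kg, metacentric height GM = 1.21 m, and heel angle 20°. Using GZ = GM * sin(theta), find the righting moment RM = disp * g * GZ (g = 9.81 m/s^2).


Formula: GZ = GM * sin(theta); RM = disp * g * GZ
Step 1 — GZ = 1.21 * sin(20°) = 1.21 * 0.34202 = 0.413844 m
Step 2 — RM = 41381000 * 9.81 * 0.413844 ≈ 168000000 N·m (5 s.f.)

168000000 N·m


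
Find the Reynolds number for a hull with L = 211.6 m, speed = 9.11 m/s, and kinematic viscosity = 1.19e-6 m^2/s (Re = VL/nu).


Formula: Re = V * L / nu
Step 1 — V * L = 9.11 * 211.6 = 1927.676 m^2/s
Step 2 — Re = 1927.676 / 1.19e-6 = 1.62e+09

1.62e+09


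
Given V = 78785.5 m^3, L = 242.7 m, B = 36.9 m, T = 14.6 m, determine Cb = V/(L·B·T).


Formula: Cb = V / (L * B * T)
Step 1 — L * B * T = 242.7 * 36.9 * 14.6 = 130752.198 m^3
Step 2 — Cb = 78785.5 / 130752.198 ≈ 0.60256 (5 s.f.)

0.60256


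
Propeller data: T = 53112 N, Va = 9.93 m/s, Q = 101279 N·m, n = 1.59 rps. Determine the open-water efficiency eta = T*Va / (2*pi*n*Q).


Formula: eta = T * Va / (2 * pi * n * Q)
Step 1 — numerator = T * Va = 53112 * 9.93 = 527402.16
Step 2 — 2 * pi * n = 2 * pi * 1.59 = 9.990265
Step 3 — denominator = 9.990265 * 101279 = 1011804.05
Step 4 — eta = 527402.16 / 1011804.05 ≈ 0.52125 (5 s.f.)

0.52125


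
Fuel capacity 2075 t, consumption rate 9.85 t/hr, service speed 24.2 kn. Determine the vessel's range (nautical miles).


Formula: endurance = fuel / rate; range = endurance * speed
Step 1 — endurance = 2075 / 9.85 = 210.6599 hours
Step 2 — range = 210.6599 * 24.2 ≈ 5098.0 nautical miles (5 s.f.)

5098.0 NM


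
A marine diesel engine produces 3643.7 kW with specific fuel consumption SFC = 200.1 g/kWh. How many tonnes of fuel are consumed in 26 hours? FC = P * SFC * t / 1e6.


Formula: FC (tonnes) = P * SFC * t / 1,000,000
Step 1 — P * SFC * t = 3643.7 * 200.1 * 26 = 18956713.62 g
Step 2 — FC (tonnes) = 18956713.62 / 1,000,000 ≈ 18.957 tonnes (5 s.f.)

18.957 tonnes


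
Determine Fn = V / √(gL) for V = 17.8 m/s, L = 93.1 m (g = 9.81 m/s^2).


Formula: Fn = V / sqrt(g * L)
Step 1 — g * L = 9.81 * 93.1 = 913.311
Step 2 — sqrt(g * L) = sqrt(913.311) = 30.221036
Step 3 — Fn = 17.8 / 30.221036 ≈ 0.58899 (5 s.f.)

0.58899


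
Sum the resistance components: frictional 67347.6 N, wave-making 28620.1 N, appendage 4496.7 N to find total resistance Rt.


Formula: Rt = Rf + Rw + Ra
Substituting: Rt = 67347.6 + 28620.1 + 4496.7
Result: Rt = 100464.4 N

100464.4 N


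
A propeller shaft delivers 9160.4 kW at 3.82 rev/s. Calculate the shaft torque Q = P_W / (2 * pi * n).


Formula: Q = P_W / (2 * pi * n)
Step 1 — P_W = 9160.4 kW * 1000 = 9160400.0 W
Step 2 — 2 * pi * n = 2 * pi * 3.82 = 24.001768
Step 3 — Q = 9160400.0 / 24.001768 ≈ 381660 N·m (5 s.f.)

381660 N·m


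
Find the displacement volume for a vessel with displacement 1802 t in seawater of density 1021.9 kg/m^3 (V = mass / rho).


Formula: V = mass / rho
Step 1 — convert tonnes to kg: 1802 t * 1000 = 1802000 kg
Step 2 — V = 1802000 / 1021.9 ≈ 1763.4 m^3 (5 s.f.)

1763.4 m^3


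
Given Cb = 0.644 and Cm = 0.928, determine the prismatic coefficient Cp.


Formula: Cp = Cb / Cm
Substituting: Cp = 0.644 / 0.928
Result: Cp ≈ 0.69397 (5 s.f.)

0.69397


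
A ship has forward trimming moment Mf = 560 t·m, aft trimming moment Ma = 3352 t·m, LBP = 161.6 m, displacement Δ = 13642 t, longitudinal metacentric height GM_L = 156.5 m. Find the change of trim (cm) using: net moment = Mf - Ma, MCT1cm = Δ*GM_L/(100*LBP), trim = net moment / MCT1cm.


Formula: net trimming moment = Mf - Ma; MCT1cm = Δ*GM_L/(100*LBP); trim = net moment / MCT1cm
Step 1 — net trimming moment = 560 - 3352 = -2792 t·m
Step 2 — MCT1cm = 13642 * 156.5 / (100 * 161.6) = 132.1147 t·m/cm
Step 3 — trim = -2792 / 132.1147 ≈ -21.133 cm (5 s.f.)

-21.133 cm


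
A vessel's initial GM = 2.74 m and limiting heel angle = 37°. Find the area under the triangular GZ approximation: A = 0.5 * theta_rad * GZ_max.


Formula: GZ_max = GM * sin(theta); Area = 0.5 * theta_rad * GZ_max
Step 1 — GZ_max = 2.74 * sin(37°) = 2.74 * 0.601815 = 1.648973 m
Step 2 — theta_rad = 37 * pi/180 = 0.645772 rad
Step 3 — Area = 0.5 * 0.645772 * 1.648973 ≈ 0.53243 m·rad (5 s.f.)

0.53243 m·rad


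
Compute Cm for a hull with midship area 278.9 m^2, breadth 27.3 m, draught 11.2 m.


Formula: Cm = Am / (B * T)
Step 1 — B * T = 27.3 * 11.2 = 305.76 m^2
Step 2 — Cm = 278.9 / 305.76 ≈ 0.91215 (5 s.f.)

0.91215


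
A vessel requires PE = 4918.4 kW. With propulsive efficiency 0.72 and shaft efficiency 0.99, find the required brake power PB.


Formula: PB = PE / (eta_D * eta_S)
Step 1 — combined efficiency = eta_D * eta_S = 0.72 * 0.99 = 0.7128
Step 2 — PB = 4918.4 / 0.7128 ≈ 6900.1 kW (5 s.f.)

6900.1 kW


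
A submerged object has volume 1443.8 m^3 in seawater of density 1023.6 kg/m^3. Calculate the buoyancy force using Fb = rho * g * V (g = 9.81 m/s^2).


Formula: Fb = rho * g * V
Substituting: Fb = 1023.6 * 9.81 * 1443.8
Intermediate: 1023.6 * 9.81 = 10041.516
Result: Fb = 10041.516 * 1443.8 ≈ 14498000 N (5 s.f.)

14498000 N


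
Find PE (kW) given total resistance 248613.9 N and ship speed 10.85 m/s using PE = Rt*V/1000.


Formula: PE = Rt * V / 1000 (kW)
Step 1 — PE (W) = 248613.9 * 10.85 = 2697460.815 W
Step 2 — PE (kW) = 2697460.815 / 1000 ≈ 2697.5 kW (5 s.f.)

2697.5 kW


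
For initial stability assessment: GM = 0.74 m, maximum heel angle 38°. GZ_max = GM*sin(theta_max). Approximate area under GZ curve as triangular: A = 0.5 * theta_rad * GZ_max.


Formula: GZ_max = GM * sin(theta); Area = 0.5 * theta_rad * GZ_max
Step 1 — GZ_max = 0.74 * sin(38°) = 0.74 * 0.615661 = 0.455589 m
Step 2 — theta_rad = 38 * pi/180 = 0.663225 rad
Step 3 — Area = 0.5 * 0.663225 * 0.455589 ≈ 0.15108 m·rad (5 s.f.)

0.15108 m·rad


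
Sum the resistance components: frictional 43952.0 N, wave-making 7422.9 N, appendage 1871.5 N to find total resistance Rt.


Formula: Rt = Rf + Rw + Ra
Substituting: Rt = 43952.0 + 7422.9 + 1871.5
Result: Rt = 53246.4 N

53246.4 N


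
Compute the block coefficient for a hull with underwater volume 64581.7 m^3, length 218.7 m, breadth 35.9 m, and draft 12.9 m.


Formula: Cb = V / (L * B * T)
Step 1 — L * B * T = 218.7 * 35.9 * 12.9 = 101282.157 m^3
Step 2 — Cb = 64581.7 / 101282.157 ≈ 0.63764 (5 s.f.)

0.63764


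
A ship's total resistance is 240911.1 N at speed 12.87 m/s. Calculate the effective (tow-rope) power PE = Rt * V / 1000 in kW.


Formula: PE = Rt * V / 1000 (kW)
Step 1 — PE (W) = 240911.1 * 12.87 = 3100525.857 W
Step 2 — PE (kW) = 3100525.857 / 1000 ≈ 3100.5 kW (5 s.f.)

3100.5 kW


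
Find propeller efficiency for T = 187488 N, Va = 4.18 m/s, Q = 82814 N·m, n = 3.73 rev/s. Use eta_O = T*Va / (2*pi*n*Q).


Formula: eta = T * Va / (2 * pi * n * Q)
Step 1 — numerator = T * Va = 187488 * 4.18 = 783699.84
Step 2 — 2 * pi * n = 2 * pi * 3.73 = 23.436281
Step 3 — denominator = 23.436281 * 82814 = 1940852.17
Step 4 — eta = 783699.84 / 1940852.17 ≈ 0.40379 (5 s.f.)

0.40379


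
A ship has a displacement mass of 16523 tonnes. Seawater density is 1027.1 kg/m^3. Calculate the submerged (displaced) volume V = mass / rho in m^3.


Formula: V = mass / rho
Step 1 — convert tonnes to kg: 16523 t * 1000 = 16523000 kg
Step 2 — V = 16523000 / 1027.1 ≈ 16087 m^3 (5 s.f.)

16087 m^3


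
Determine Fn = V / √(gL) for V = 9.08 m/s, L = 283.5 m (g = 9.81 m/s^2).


Formula: Fn = V / sqrt(g * L)
Step 1 — g * L = 9.81 * 283.5 = 2781.135
Step 2 — sqrt(g * L) = sqrt(2781.135) = 52.736467
Step 3 — Fn = 9.08 / 52.736467 ≈ 0.17218 (5 s.f.)

0.17218


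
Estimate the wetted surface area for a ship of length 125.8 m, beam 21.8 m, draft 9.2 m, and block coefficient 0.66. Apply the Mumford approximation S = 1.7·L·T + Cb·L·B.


Formula: S = 1.7*L*T + V/T with V = Cb*L*B*T, i.e. S = L * (1.7*T + Cb*B)
Step 1 — 1.7*T = 1.7 * 9.2 = 15.64 m
Step 2 — Cb*B = 0.66 * 21.8 = 14.388 m
Step 3 — 1.7*T + Cb*B = 15.64 + 14.388 = 30.028 m
Step 4 — S = 125.8 * 30.028 ≈ 3777.5 m^2 (5 s.f.)

3777.5 m^2


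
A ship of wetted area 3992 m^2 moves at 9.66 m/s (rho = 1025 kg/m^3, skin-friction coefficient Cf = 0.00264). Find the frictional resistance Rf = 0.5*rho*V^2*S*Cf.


Formula: Rf = 0.5 * rho * V^2 * S * Cf
Step 1 — V^2 = 9.66^2 = 93.3156
Step 2 — 0.5 * rho * V^2 = 0.5 * 1025 * 93.3156 = 47824.245
Step 3 — Rf = 47824.245 * 3992 * 0.00264 ≈ 504010 N (5 s.f.)

504010 N


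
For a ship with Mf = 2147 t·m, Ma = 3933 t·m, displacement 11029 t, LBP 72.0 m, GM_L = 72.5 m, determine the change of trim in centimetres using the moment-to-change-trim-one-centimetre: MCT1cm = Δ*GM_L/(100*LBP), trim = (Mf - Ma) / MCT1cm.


Formula: net trimming moment = Mf - Ma; MCT1cm = Δ*GM_L/(100*LBP); trim = net moment / MCT1cm
Step 1 — net trimming moment = 2147 - 3933 = -1786 t·m
Step 2 — MCT1cm = 11029 * 72.5 / (100 * 72.0) = 111.0559 t·m/cm
Step 3 — trim = -1786 / 111.0559 ≈ -16.082 cm (5 s.f.)

-16.082 cm


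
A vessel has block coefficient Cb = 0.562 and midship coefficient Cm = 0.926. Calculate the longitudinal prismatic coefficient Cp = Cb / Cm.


Formula: Cp = Cb / Cm
Substituting: Cp = 0.562 / 0.926
Result: Cp ≈ 0.60691 (5 s.f.)

0.60691


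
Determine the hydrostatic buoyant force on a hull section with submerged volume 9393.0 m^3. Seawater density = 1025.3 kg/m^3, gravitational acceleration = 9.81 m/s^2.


Formula: Fb = rho * g * V
Substituting: Fb = 1025.3 * 9.81 * 9393.0
Intermediate: 1025.3 * 9.81 = 10058.193
Result: Fb = 10058.193 * 9393.0 ≈ 94477000 N (5 s.f.)

94477000 N


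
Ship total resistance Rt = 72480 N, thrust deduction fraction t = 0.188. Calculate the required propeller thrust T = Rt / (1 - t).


Formula: T = Rt / (1 - t)
Step 1 — (1 - t) = 1 - 0.188 = 0.812
Step 2 — T = 72480 / 0.812 ≈ 89261 N (5 s.f.)

89261 N


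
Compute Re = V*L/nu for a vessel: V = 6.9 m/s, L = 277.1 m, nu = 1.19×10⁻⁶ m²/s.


Formula: Re = V * L / nu
Step 1 — V * L = 6.9 * 277.1 = 1911.99 m^2/s
Step 2 — Re = 1911.99 / 1.19e-6 = 1.61e+09

1.61e+09


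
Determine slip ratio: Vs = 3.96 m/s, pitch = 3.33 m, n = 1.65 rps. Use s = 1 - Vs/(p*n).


Formula: s = 1 - Vs / (p * n)
Step 1 — p * n = 3.33 * 1.65 = 5.4945
Step 2 — Vs / (p*n) = 3.96 / 5.4945 = 0.720721 (6 d.p.)
Step 3 — s = 1 - 0.720721 = 0.279279

0.279279


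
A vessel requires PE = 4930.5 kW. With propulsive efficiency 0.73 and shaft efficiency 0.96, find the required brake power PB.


Formula: PB = PE / (eta_D * eta_S)
Step 1 — combined efficiency = eta_D * eta_S = 0.73 * 0.96 = 0.7008
Step 2 — PB = 4930.5 / 0.7008 ≈ 7035.5 kW (5 s.f.)

7035.5 kW


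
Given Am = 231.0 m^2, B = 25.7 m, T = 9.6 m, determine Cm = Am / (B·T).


Formula: Cm = Am / (B * T)
Step 1 — B * T = 25.7 * 9.6 = 246.72 m^2
Step 2 — Cm = 231.0 / 246.72 ≈ 0.93628 (5 s.f.)

0.93628


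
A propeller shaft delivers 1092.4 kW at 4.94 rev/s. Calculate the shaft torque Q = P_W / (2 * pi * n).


Formula: Q = P_W / (2 * pi * n)
Step 1 — P_W = 1092.4 kW * 1000 = 1092400.0 W
Step 2 — 2 * pi * n = 2 * pi * 4.94 = 31.038935
Step 3 — Q = 1092400.0 / 31.038935 ≈ 35195 N·m (5 s.f.)

35195 N·m


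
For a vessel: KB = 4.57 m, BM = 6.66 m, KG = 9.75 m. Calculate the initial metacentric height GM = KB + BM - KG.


Formula: GM = KB + BM - KG
Step 1 — KM = KB + BM = 4.57 + 6.66 = 11.23 m
Step 2 — GM = KM - KG = 11.23 - 9.75 = 1.48 m

1.48 m


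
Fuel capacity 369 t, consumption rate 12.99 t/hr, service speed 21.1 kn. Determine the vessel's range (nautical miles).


Formula: endurance = fuel / rate; range = endurance * speed
Step 1 — endurance = 369 / 12.99 = 28.4065 hours
Step 2 — range = 28.4065 * 21.1 ≈ 599.38 nautical miles (5 s.f.)

599.38 NM


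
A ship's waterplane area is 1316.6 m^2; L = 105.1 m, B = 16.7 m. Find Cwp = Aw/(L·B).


Formula: Cwp = Aw / (L * B)
Step 1 — L * B = 105.1 * 16.7 = 1755.17 m^2
Step 2 — Cwp = 1316.6 / 1755.17 ≈ 0.75013 (5 s.f.)

0.75013


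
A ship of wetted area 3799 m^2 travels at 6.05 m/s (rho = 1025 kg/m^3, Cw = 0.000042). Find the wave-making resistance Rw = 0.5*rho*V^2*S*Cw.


Formula: Rw = 0.5 * rho * V^2 * S * Cw
Step 1 — V^2 = 6.05^2 = 36.6025
Step 2 — 0.5 * rho * V^2 = 0.5 * 1025 * 36.6025 = 18758.78125
Step 3 — Rw = 18758.78125 * 3799 * 0.000042 ≈ 2993.1 N (5 s.f.)

2993.1 N


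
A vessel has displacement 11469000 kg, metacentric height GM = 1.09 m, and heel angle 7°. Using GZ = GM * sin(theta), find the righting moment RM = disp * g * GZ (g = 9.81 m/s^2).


Formula: GZ = GM * sin(theta); RM = disp * g * GZ
Step 1 — GZ = 1.09 * sin(7°) = 1.09 * 0.121869 = 0.132837 m
Step 2 — RM = 11469000 * 9.81 * 0.132837 ≈ 14946000 N·m (5 s.f.)

14946000 N·m


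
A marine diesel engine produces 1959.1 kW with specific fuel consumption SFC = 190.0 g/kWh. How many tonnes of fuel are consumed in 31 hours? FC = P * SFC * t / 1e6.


Formula: FC (tonnes) = P * SFC * t / 1,000,000
Step 1 — P * SFC * t = 1959.1 * 190.0 * 31 = 11539099.0 g
Step 2 — FC (tonnes) = 11539099.0 / 1,000,000 ≈ 11.539 tonnes (5 s.f.)

11.539 tonnes


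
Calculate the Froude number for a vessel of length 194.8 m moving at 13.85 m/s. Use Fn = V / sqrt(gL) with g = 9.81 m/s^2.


Formula: Fn = V / sqrt(g * L)
Step 1 — g * L = 9.81 * 194.8 = 1910.988
Step 2 — sqrt(g * L) = sqrt(1910.988) = 43.714849
Step 3 — Fn = 13.85 / 43.714849 ≈ 0.31683 (5 s.f.)

0.31683


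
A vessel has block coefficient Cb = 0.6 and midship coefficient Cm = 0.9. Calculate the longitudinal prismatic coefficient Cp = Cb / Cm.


Formula: Cp = Cb / Cm
Substituting: Cp = 0.6 / 0.9
Result: Cp ≈ 0.66667 (5 s.f.)

0.66667


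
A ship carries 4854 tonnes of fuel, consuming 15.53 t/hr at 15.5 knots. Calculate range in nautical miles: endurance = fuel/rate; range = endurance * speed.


Formula: endurance = fuel / rate; range = endurance * speed
Step 1 — endurance = 4854 / 15.53 = 312.5563 hours
Step 2 — range = 312.5563 * 15.5 ≈ 4844.6 nautical miles (5 s.f.)

4844.6 NM


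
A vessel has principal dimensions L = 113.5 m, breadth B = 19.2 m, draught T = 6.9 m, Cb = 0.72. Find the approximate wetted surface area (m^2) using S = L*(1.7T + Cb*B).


Formula: S = 1.7*L*T + V/T with V = Cb*L*B*T, i.e. S = L * (1.7*T + Cb*B)
Step 1 — 1.7*T = 1.7 * 6.9 = 11.73 m
Step 2 — Cb*B = 0.72 * 19.2 = 13.824 m
Step 3 — 1.7*T + Cb*B = 11.73 + 13.824 = 25.554 m
Step 4 — S = 113.5 * 25.554 ≈ 2900.4 m^2 (5 s.f.)

2900.4 m^2


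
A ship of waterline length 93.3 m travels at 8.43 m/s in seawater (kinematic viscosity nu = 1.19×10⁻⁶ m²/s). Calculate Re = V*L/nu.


Formula: Re = V * L / nu
Step 1 — V * L = 8.43 * 93.3 = 786.519 m^2/s
Step 2 — Re = 786.519 / 1.19e-6 = 6.61e+08

6.61e+08


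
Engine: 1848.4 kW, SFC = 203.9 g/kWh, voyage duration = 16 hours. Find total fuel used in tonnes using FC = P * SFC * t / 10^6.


Formula: FC (tonnes) = P * SFC * t / 1,000,000
Step 1 — P * SFC * t = 1848.4 * 203.9 * 16 = 6030220.16 g
Step 2 — FC (tonnes) = 6030220.16 / 1,000,000 ≈ 6.0302 tonnes (5 s.f.)

6.0302 tonnes


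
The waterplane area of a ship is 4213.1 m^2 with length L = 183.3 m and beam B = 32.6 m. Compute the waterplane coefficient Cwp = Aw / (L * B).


Formula: Cwp = Aw / (L * B)
Step 1 — L * B = 183.3 * 32.6 = 5975.58 m^2
Step 2 — Cwp = 4213.1 / 5975.58 ≈ 0.70505 (5 s.f.)

0.70505


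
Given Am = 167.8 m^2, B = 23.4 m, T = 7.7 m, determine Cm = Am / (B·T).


Formula: Cm = Am / (B * T)
Step 1 — B * T = 23.4 * 7.7 = 180.18 m^2
Step 2 — Cm = 167.8 / 180.18 ≈ 0.93129 (5 s.f.)

0.93129


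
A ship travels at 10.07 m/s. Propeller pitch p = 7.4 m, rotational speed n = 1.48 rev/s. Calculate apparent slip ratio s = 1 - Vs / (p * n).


Formula: s = 1 - Vs / (p * n)
Step 1 — p * n = 7.4 * 1.48 = 10.952
Step 2 — Vs / (p*n) = 10.07 / 10.952 = 0.919467 (6 d.p.)
Step 3 — s = 1 - 0.919467 = 0.080533

0.080533


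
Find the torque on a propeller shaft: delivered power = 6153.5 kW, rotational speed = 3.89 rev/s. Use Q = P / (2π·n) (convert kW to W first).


Formula: Q = P_W / (2 * pi * n)
Step 1 — P_W = 6153.5 kW * 1000 = 6153500.0 W
Step 2 — 2 * pi * n = 2 * pi * 3.89 = 24.441591
Step 3 — Q = 6153500.0 / 24.441591 ≈ 251760 N·m (5 s.f.)

251760 N·m


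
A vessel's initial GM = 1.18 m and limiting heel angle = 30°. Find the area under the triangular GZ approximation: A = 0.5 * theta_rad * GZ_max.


Formula: GZ_max = GM * sin(theta); Area = 0.5 * theta_rad * GZ_max
Step 1 — GZ_max = 1.18 * sin(30°) = 1.18 * 0.5 = 0.59 m
Step 2 — theta_rad = 30 * pi/180 = 0.523599 rad
Step 3 — Area = 0.5 * 0.523599 * 0.59 ≈ 0.15446 m·rad (5 s.f.)

0.15446 m·rad


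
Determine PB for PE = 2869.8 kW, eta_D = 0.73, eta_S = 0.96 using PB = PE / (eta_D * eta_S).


Formula: PB = PE / (eta_D * eta_S)
Step 1 — combined efficiency = eta_D * eta_S = 0.73 * 0.96 = 0.7008
Step 2 — PB = 2869.8 / 0.7008 ≈ 4095.0 kW (5 s.f.)

4095.0 kW


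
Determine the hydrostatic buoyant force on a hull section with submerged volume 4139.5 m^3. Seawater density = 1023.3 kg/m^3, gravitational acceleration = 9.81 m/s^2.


Formula: Fb = rho * g * V
Substituting: Fb = 1023.3 * 9.81 * 4139.5
Intermediate: 1023.3 * 9.81 = 10038.573
Result: Fb = 10038.573 * 4139.5 ≈ 41555000 N (5 s.f.)

41555000 N


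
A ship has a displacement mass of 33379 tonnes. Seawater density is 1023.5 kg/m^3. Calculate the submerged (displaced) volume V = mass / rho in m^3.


Formula: V = mass / rho
Step 1 — convert tonnes to kg: 33379 t * 1000 = 33379000 kg
Step 2 — V = 33379000 / 1023.5 ≈ 32613 m^3 (5 s.f.)

32613 m^3


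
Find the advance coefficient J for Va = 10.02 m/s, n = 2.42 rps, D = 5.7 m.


Formula: J = Va / (n * D)
Step 1 — n * D = 2.42 * 5.7 = 13.794
Step 2 — J = 10.02 / 13.794 ≈ 0.72640 (5 s.f.)

0.72640


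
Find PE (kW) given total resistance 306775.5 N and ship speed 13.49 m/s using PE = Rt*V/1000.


Formula: PE = Rt * V / 1000 (kW)
Step 1 — PE (W) = 306775.5 * 13.49 = 4138401.495 W
Step 2 — PE (kW) = 4138401.495 / 1000 ≈ 4138.4 kW (5 s.f.)

4138.4 kW


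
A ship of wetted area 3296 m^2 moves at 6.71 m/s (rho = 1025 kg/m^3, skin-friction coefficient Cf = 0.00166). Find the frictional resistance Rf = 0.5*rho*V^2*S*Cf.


Formula: Rf = 0.5 * rho * V^2 * S * Cf
Step 1 — V^2 = 6.71^2 = 45.0241
Step 2 — 0.5 * rho * V^2 = 0.5 * 1025 * 45.0241 = 23074.85125
Step 3 — Rf = 23074.85125 * 3296 * 0.00166 ≈ 126250 N (5 s.f.)

126250 N


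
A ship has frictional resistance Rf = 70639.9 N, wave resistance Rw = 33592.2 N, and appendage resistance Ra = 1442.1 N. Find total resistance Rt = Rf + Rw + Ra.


Formula: Rt = Rf + Rw + Ra
Substituting: Rt = 70639.9 + 33592.2 + 1442.1
Result: Rt = 105674.2 N

105674.2 N


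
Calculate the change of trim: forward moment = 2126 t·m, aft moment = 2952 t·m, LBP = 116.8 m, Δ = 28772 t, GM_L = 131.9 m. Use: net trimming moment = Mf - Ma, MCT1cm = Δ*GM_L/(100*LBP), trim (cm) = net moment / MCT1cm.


Formula: net trimming moment = Mf - Ma; MCT1cm = Δ*GM_L/(100*LBP); trim = net moment / MCT1cm
Step 1 — net trimming moment = 2126 - 2952 = -826 t·m
Step 2 — MCT1cm = 28772 * 131.9 / (100 * 116.8) = 324.9167 t·m/cm
Step 3 — trim = -826 / 324.9167 ≈ -2.5422 cm (5 s.f.)

-2.5422 cm


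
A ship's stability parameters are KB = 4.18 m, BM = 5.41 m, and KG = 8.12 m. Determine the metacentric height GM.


Formula: GM = KB + BM - KG
Step 1 — KM = KB + BM = 4.18 + 5.41 = 9.59 m
Step 2 — GM = KM - KG = 9.59 - 8.12 = 1.47 m

1.47 m


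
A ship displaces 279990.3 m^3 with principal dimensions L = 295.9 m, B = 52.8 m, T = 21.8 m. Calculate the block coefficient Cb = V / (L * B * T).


Formula: Cb = V / (L * B * T)
Step 1 — L * B * T = 295.9 * 52.8 * 21.8 = 340592.736 m^3
Step 2 — Cb = 279990.3 / 340592.736 ≈ 0.82207 (5 s.f.)

0.82207


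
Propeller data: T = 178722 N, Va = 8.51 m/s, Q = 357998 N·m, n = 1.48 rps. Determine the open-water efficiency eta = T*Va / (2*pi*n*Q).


Formula: eta = T * Va / (2 * pi * n * Q)
Step 1 — numerator = T * Va = 178722 * 8.51 = 1520924.22
Step 2 — 2 * pi * n = 2 * pi * 1.48 = 9.299114
Step 3 — denominator = 9.299114 * 357998 = 3329064.21
Step 4 — eta = 1520924.22 / 3329064.21 ≈ 0.45686 (5 s.f.)

0.45686


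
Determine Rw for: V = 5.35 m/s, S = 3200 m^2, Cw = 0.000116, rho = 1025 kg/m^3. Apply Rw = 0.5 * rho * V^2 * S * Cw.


Formula: Rw = 0.5 * rho * V^2 * S * Cw
Step 1 — V^2 = 5.35^2 = 28.6225
Step 2 — 0.5 * rho * V^2 = 0.5 * 1025 * 28.6225 = 14669.03125
Step 3 — Rw = 14669.03125 * 3200 * 0.000116 ≈ 5445.1 N (5 s.f.)

5445.1 N


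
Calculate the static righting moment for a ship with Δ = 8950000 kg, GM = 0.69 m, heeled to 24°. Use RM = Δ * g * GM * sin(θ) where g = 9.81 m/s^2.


Formula: GZ = GM * sin(theta); RM = disp * g * GZ
Step 1 — GZ = 0.69 * sin(24°) = 0.69 * 0.406737 = 0.280649 m
Step 2 — RM = 8950000 * 9.81 * 0.280649 ≈ 24641000 N·m (5 s.f.)

24641000 N·m


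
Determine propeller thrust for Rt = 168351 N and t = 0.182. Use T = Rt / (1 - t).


Formula: T = Rt / (1 - t)
Step 1 — (1 - t) = 1 - 0.182 = 0.818
Step 2 — T = 168351 / 0.818 ≈ 205810 N (5 s.f.)

205810 N


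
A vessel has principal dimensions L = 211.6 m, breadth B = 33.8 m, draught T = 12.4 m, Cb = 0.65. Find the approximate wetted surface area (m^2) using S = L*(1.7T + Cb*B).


Formula: S = 1.7*L*T + V/T with V = Cb*L*B*T, i.e. S = L * (1.7*T + Cb*B)
Step 1 — 1.7*T = 1.7 * 12.4 = 21.08 m
Step 2 — Cb*B = 0.65 * 33.8 = 21.97 m
Step 3 — 1.7*T + Cb*B = 21.08 + 21.97 = 43.05 m
Step 4 — S = 211.6 * 43.05 ≈ 9109.4 m^2 (5 s.f.)

9109.4 m^2


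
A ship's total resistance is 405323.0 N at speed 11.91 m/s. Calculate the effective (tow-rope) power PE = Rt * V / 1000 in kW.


Formula: PE = Rt * V / 1000 (kW)
Step 1 — PE (W) = 405323.0 * 11.91 = 4827396.93 W
Step 2 — PE (kW) = 4827396.93 / 1000 ≈ 4827.4 kW (5 s.f.)

4827.4 kW


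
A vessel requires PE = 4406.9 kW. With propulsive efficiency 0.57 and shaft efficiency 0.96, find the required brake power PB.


Formula: PB = PE / (eta_D * eta_S)
Step 1 — combined efficiency = eta_D * eta_S = 0.57 * 0.96 = 0.5472
Step 2 — PB = 4406.9 / 0.5472 ≈ 8053.5 kW (5 s.f.)

8053.5 kW


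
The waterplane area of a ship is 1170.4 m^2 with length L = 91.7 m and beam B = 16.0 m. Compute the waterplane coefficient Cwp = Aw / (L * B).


Formula: Cwp = Aw / (L * B)
Step 1 — L * B = 91.7 * 16.0 = 1467.2 m^2
Step 2 — Cwp = 1170.4 / 1467.2 ≈ 0.79771 (5 s.f.)

0.79771


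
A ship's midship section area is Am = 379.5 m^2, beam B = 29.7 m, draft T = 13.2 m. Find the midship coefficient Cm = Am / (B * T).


Formula: Cm = Am / (B * T)
Step 1 — B * T = 29.7 * 13.2 = 392.04 m^2
Step 2 — Cm = 379.5 / 392.04 ≈ 0.96801 (5 s.f.)

0.96801


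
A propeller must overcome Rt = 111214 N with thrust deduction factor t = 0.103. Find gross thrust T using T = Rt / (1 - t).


Formula: T = Rt / (1 - t)
Step 1 — (1 - t) = 1 - 0.103 = 0.897
Step 2 — T = 111214 / 0.897 ≈ 123980 N (5 s.f.)

123980 N


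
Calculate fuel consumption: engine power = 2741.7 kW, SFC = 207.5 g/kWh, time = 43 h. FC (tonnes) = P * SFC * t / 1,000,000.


Formula: FC (tonnes) = P * SFC * t / 1,000,000
Step 1 — P * SFC * t = 2741.7 * 207.5 * 43 = 24462818.25 g
Step 2 — FC (tonnes) = 24462818.25 / 1,000,000 ≈ 24.463 tonnes (5 s.f.)

24.463 tonnes


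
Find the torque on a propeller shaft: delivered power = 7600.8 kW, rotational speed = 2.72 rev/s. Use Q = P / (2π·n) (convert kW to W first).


Formula: Q = P_W / (2 * pi * n)
Step 1 — P_W = 7600.8 kW * 1000 = 7600800.0 W
Step 2 — 2 * pi * n = 2 * pi * 2.72 = 17.090264
Step 3 — Q = 7600800.0 / 17.090264 ≈ 444740 N·m (5 s.f.)

444740 N·m


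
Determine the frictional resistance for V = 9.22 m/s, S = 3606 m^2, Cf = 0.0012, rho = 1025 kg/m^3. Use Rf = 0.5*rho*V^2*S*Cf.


Formula: Rf = 0.5 * rho * V^2 * S * Cf
Step 1 — V^2 = 9.22^2 = 85.0084
Step 2 — 0.5 * rho * V^2 = 0.5 * 1025 * 85.0084 = 43566.805
Step 3 — Rf = 43566.805 * 3606 * 0.0012 ≈ 188520 N (5 s.f.)

188520 N
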